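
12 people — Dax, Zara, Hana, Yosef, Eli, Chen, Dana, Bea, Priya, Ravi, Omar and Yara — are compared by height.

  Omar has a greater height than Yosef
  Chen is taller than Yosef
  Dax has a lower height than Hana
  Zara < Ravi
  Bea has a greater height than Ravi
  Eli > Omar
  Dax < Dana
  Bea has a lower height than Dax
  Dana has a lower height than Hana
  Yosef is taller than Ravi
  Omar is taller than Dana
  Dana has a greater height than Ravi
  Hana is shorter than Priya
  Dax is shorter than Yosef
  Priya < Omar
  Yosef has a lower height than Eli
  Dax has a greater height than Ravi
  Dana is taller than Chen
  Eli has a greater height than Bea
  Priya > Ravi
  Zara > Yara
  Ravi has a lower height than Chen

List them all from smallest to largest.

Each adjacent pair is fixed by a given relation: Yara < Zara; Zara < Ravi; Ravi < Bea; Bea < Dax; Dax < Yosef; Yosef < Chen; Chen < Dana; Dana < Hana; Hana < Priya; Priya < Omar; Omar < Eli. Chaining them end to end gives the full order.

Yara < Zara < Ravi < Bea < Dax < Yosef < Chen < Dana < Hana < Priya < Omar < Eli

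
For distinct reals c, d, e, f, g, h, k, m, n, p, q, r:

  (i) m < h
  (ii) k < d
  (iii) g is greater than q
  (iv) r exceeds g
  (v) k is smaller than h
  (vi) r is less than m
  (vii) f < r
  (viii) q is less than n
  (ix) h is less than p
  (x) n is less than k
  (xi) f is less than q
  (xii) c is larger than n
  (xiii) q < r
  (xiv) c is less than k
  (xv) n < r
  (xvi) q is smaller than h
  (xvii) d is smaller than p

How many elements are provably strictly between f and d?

Chaining upward from f reaches: q, n, c, g, r, m, k, h, p.
Chaining downward from d reaches: q, n, c, k.
Strictly between f and d are those in both lists: q, n, c, k — 4 elements.

4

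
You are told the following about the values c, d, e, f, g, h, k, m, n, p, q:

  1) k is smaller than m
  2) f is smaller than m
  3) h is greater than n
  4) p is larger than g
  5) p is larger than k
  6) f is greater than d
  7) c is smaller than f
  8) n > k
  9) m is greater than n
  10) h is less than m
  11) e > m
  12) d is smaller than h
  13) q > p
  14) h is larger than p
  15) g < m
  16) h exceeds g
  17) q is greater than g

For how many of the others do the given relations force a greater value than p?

From p the given relations immediately reach q, h.
From those, m — 3 in total.
From those, e — 4 in total.
Nothing else is reachable above p; 4 in all.

4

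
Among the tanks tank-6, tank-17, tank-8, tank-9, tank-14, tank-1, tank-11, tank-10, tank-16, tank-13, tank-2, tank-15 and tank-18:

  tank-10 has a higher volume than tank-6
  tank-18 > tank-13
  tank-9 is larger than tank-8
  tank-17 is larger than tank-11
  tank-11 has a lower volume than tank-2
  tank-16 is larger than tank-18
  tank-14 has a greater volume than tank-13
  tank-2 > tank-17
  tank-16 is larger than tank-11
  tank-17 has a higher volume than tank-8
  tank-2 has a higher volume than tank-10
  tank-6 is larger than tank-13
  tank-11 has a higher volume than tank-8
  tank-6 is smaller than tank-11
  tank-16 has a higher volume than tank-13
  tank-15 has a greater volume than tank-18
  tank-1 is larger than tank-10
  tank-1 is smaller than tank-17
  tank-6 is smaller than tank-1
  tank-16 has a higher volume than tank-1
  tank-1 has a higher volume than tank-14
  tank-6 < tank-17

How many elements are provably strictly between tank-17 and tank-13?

5

Chaining upward from tank-13 reaches: tank-6, tank-14, tank-11, tank-10, tank-18, tank-15, tank-1, tank-2, tank-16.
Chaining downward from tank-17 reaches: tank-6, tank-14, tank-8, tank-11, tank-10, tank-1.
Strictly between tank-13 and tank-17 are those in both lists: tank-6, tank-14, tank-11, tank-10, tank-1 — 5 elements.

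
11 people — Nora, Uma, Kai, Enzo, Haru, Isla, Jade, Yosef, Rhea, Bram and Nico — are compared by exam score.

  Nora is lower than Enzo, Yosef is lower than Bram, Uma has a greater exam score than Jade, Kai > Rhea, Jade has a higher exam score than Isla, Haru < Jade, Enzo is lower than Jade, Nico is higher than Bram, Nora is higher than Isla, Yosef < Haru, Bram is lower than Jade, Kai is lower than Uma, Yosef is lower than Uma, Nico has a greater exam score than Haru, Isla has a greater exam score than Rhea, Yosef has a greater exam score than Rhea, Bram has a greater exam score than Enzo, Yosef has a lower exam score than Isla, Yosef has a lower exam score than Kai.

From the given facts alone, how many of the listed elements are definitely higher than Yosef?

The elements the relations force above Yosef are Haru, Isla, Nora, Enzo, Bram, Nico, Kai, Jade, Uma — no chain reaches any other.
That is 9.

9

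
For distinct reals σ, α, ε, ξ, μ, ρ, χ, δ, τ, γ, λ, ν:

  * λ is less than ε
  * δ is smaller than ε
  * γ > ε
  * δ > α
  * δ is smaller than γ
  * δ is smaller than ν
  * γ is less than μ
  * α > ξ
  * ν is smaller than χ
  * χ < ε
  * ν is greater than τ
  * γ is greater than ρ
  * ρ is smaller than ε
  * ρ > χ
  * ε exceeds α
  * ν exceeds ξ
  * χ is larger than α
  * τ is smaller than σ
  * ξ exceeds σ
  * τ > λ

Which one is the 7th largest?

δ

Piecing the relations together gives one ordering: λ < τ < σ < ξ < α < δ < ν < χ < ρ < ε < γ < μ.
The 7th largest is δ.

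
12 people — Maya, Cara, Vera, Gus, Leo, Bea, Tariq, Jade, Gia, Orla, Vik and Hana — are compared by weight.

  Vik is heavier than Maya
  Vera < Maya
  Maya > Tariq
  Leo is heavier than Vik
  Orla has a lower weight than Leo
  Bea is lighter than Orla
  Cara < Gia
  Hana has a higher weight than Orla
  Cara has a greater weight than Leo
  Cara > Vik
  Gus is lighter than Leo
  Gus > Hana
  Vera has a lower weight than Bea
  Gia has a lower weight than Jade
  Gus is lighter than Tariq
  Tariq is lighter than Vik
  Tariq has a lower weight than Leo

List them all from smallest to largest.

Vera < Bea < Orla < Hana < Gus < Tariq < Maya < Vik < Leo < Cara < Gia < Jade

The consecutive links are each given: Vera < Bea; Bea < Orla; Orla < Hana; Hana < Gus; Gus < Tariq; Tariq < Maya; Maya < Vik; Vik < Leo; Leo < Cara; Cara < Gia; Gia < Jade.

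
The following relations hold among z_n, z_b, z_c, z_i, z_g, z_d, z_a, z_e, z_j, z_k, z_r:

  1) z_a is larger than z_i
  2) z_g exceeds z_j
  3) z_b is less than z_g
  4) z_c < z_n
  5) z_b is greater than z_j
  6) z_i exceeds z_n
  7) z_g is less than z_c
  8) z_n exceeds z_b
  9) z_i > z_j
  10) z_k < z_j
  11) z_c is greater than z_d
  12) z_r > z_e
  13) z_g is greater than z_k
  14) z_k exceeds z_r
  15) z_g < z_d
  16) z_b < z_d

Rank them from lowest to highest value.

Nothing is placed below z_e, so it is least; from there z_e < z_r; z_r < z_k; z_k < z_j; z_j < z_b; z_b < z_g; z_g < z_d; z_d < z_c; z_c < z_n; z_n < z_i; z_i < z_a, each given directly.

z_e < z_r < z_k < z_j < z_b < z_g < z_d < z_c < z_n < z_i < z_a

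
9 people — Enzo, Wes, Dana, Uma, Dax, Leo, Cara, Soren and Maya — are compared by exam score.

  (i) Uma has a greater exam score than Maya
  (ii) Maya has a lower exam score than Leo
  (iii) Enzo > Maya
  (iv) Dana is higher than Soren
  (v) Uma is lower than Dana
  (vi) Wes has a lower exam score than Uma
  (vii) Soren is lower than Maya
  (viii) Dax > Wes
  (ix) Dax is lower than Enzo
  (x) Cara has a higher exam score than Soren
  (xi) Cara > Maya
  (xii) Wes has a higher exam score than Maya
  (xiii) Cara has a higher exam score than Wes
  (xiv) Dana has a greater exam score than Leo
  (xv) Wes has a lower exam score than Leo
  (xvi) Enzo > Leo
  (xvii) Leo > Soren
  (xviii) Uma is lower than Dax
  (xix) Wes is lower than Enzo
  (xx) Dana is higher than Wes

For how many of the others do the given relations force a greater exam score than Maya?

7

From Maya the given relations immediately reach Wes, Uma, Leo, Cara, Enzo.
From those, Dana, Dax — 7 in total.
Nothing else is reachable above Maya; 7 in all.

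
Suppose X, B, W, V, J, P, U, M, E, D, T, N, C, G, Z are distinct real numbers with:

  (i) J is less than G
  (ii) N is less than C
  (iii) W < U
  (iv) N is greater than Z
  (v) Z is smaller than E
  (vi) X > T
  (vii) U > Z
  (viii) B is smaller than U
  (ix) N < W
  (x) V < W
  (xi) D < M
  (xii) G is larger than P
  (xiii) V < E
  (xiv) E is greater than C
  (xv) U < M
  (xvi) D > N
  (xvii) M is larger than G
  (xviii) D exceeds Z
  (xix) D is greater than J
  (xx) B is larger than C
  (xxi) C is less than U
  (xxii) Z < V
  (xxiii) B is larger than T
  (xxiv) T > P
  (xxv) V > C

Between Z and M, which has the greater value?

The relevant relations are Z < N; N < C; C < V; V < W; W < U; U < M.
Chaining these gives Z < N < C < V < W < U < M.
So Z < M; M is the larger of the two.

M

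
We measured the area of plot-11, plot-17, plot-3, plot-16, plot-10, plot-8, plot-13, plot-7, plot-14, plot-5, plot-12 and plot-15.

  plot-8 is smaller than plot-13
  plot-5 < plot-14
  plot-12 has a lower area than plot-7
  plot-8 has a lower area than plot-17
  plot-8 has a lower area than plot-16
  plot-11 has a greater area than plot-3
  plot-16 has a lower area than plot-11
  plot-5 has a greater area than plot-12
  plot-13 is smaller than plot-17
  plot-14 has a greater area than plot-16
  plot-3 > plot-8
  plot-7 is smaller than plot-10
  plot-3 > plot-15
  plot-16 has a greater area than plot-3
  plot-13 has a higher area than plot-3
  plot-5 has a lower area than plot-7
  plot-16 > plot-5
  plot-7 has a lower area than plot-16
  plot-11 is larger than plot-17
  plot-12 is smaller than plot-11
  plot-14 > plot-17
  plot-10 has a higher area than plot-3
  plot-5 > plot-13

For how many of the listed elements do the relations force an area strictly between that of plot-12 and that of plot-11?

3

The relations place plot-12 below plot-11. An element lies strictly between them when it is forced above plot-12 and also forced below plot-11.
Above plot-12: {plot-5, plot-7, plot-16, plot-14, plot-10}. Below plot-11: {plot-15, plot-8, plot-3, plot-13, plot-5, plot-17, plot-7, plot-16}.
Intersection: {plot-5, plot-7, plot-16} — 3.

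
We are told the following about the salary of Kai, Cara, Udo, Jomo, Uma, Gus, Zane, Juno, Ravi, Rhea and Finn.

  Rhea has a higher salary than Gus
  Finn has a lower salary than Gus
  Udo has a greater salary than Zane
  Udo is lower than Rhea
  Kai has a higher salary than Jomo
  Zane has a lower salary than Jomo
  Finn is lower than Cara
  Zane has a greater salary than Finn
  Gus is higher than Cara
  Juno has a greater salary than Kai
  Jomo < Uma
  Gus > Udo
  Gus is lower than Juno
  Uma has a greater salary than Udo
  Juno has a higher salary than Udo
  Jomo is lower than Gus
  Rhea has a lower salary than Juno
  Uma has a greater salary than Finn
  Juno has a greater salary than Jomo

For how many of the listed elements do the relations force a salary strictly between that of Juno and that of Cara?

The relations place Cara below Juno. An element lies strictly between them when it is forced above Cara and also forced below Juno.
Above Cara: {Gus, Rhea}. Below Juno: {Finn, Zane, Udo, Jomo, Gus, Rhea, Kai}.
Intersection: {Gus, Rhea} — 2.

2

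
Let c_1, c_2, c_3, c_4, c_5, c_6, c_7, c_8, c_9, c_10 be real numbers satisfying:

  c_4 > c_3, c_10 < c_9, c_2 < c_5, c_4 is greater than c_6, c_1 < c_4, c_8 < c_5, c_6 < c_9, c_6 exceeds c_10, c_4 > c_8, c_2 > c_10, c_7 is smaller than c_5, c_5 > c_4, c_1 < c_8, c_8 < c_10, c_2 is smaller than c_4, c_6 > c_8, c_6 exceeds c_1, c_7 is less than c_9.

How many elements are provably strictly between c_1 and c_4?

The relations place c_1 below c_4. An element lies strictly between them when it is forced above c_1 and also forced below c_4.
Above c_1: {c_8, c_10, c_6, c_9, c_2, c_5}. Below c_4: {c_8, c_10, c_6, c_3, c_2}.
Intersection: {c_8, c_10, c_6, c_2} — 4.

4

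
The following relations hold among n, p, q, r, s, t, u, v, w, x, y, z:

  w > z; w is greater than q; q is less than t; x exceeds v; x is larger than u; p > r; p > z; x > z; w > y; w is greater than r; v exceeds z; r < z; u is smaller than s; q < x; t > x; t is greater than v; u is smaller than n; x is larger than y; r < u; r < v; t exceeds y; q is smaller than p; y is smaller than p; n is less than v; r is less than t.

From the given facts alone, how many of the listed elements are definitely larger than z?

From z the given relations immediately reach v, w, x, p.
From those, t — 5 in total.
Nothing else is reachable above z; 5 in all.

5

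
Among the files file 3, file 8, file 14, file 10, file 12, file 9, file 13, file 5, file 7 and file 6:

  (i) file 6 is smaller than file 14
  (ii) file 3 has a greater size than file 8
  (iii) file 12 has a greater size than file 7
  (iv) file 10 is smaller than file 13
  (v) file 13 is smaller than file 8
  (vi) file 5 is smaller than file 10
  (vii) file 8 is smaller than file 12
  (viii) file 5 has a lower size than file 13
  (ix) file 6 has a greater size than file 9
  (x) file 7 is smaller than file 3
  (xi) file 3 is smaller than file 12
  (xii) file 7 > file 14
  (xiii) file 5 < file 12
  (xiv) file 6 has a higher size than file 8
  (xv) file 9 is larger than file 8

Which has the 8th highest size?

file 13

Piecing the relations together gives one ordering: file 5 < file 10 < file 13 < file 8 < file 9 < file 6 < file 14 < file 7 < file 3 < file 12.
Counting 8 from the largest end gives file 13.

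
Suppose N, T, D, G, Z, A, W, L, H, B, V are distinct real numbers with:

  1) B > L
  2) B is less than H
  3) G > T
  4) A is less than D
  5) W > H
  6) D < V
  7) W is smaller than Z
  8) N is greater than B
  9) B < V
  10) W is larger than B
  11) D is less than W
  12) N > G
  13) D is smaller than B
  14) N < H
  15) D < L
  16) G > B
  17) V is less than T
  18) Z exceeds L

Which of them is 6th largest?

The consecutive relations fix a unique order: A < D < L < B < V < T < G < N < H < W < Z.
The 6th largest is T.

T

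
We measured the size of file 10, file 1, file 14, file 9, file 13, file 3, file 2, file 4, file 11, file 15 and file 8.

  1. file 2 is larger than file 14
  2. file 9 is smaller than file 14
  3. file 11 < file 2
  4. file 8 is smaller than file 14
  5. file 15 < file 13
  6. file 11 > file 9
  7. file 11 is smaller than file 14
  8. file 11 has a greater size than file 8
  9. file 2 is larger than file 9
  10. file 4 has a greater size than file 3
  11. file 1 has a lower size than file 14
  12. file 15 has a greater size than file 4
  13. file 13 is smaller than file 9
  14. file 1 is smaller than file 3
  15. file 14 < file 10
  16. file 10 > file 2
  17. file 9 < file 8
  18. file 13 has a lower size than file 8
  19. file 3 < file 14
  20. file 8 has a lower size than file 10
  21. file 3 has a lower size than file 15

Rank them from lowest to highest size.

file 1 < file 3 < file 4 < file 15 < file 13 < file 9 < file 8 < file 11 < file 14 < file 2 < file 10

The consecutive links are each given: file 1 < file 3; file 3 < file 4; file 4 < file 15; file 15 < file 13; file 13 < file 9; file 9 < file 8; file 8 < file 11; file 11 < file 14; file 14 < file 2; file 2 < file 10.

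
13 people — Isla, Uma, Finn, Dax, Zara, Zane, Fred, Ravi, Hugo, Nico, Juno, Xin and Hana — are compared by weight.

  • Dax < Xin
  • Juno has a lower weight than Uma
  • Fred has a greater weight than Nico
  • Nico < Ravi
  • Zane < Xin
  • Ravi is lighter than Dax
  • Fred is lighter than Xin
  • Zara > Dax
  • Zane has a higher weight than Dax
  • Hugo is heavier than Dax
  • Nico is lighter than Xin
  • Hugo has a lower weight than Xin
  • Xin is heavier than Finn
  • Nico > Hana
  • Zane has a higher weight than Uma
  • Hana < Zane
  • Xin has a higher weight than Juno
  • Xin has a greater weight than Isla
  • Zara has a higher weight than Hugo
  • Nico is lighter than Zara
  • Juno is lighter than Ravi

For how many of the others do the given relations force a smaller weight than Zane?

The elements the relations force below Zane are Juno, Hana, Nico, Ravi, Uma, Dax — no chain reaches any other.
That is 6.

6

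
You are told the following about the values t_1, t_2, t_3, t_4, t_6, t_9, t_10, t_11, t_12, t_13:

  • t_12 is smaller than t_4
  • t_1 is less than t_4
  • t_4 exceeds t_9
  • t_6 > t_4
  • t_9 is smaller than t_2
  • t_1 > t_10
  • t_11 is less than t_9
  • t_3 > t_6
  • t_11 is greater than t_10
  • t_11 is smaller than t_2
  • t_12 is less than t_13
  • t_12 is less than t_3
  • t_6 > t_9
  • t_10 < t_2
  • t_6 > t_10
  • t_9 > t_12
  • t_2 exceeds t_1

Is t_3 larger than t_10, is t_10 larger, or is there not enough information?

t_10 < t_11 < t_9 < t_6 < t_3, by transitivity through t_11, t_9, t_6.
So t_3 is larger.

t_3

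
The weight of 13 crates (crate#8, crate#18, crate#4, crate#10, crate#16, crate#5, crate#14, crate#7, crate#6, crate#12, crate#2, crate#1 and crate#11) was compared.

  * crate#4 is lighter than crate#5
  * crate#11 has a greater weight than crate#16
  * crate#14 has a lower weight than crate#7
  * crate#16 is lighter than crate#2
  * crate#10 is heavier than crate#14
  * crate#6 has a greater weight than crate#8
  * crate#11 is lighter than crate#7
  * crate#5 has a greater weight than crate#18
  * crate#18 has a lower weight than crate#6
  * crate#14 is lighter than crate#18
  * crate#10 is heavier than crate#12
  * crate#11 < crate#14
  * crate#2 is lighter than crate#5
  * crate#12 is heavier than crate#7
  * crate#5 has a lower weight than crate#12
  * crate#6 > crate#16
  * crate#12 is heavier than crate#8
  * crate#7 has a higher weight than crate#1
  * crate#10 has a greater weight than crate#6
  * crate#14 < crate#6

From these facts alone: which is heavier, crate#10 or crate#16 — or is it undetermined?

crate#10

Link the given pairs in sequence: crate#16 < crate#11; crate#11 < crate#14; crate#14 < crate#18; crate#18 < crate#5; crate#5 < crate#12; crate#12 < crate#10.
Together: crate#16 < crate#11 < crate#14 < crate#18 < crate#5 < crate#12 < crate#10.
So crate#10 is heavier.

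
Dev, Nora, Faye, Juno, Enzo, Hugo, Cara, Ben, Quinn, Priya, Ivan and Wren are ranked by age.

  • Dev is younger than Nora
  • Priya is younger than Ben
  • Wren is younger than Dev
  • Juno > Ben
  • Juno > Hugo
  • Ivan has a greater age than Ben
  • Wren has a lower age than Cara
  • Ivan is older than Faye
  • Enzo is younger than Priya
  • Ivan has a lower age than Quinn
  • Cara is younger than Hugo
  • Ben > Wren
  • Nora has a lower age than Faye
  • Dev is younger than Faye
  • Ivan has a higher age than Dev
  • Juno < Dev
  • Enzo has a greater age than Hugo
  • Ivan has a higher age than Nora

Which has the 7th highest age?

The consecutive relations fix a unique order: Wren < Cara < Hugo < Enzo < Priya < Ben < Juno < Dev < Nora < Faye < Ivan < Quinn.
Counting 7 from the largest end gives Ben.

Ben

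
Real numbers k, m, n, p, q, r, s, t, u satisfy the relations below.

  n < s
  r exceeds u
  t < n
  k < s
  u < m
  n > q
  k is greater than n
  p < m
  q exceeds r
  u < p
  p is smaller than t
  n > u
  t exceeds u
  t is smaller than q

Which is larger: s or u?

u < p and p < t give u < t.
With t < n: u < p < t < n.
Then n < k extends the chain to k.
Then k < s extends the chain to s.
So u < s; s is the larger of the two.

s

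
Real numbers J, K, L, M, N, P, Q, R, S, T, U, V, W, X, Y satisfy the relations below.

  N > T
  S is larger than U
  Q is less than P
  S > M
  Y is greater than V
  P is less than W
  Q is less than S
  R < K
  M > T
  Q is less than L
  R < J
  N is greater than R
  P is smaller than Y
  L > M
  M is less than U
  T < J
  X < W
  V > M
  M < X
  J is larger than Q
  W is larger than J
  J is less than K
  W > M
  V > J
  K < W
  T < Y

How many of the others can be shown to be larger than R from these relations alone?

6

Directly above R: J, K, N.
One step further: V, W (5 so far).
One step further: Y (6 so far).
No other element is forced above R by the given relations, so the count is 6.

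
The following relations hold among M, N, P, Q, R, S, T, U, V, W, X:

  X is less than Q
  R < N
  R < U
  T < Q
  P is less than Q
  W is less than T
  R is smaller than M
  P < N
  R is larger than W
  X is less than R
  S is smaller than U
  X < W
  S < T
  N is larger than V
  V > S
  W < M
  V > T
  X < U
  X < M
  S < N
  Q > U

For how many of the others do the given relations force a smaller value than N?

Directly below N: P, R, S, V.
One step further: X, W, T (7 so far).
Nothing else is reachable below N; 7 in all.

7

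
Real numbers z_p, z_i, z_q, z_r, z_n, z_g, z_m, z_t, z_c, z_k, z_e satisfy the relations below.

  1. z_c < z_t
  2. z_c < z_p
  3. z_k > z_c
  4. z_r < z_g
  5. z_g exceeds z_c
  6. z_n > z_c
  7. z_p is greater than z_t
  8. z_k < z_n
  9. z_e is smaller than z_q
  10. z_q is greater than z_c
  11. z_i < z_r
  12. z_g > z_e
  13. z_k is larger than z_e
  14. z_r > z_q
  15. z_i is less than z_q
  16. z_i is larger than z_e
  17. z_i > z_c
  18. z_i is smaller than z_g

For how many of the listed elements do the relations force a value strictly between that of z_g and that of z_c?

3

The relations place z_c below z_g. An element lies strictly between them when it is forced above z_c and also forced below z_g.
Above z_c: {z_t, z_k, z_i, z_q, z_p, z_r, z_n}. Below z_g: {z_e, z_i, z_q, z_r}.
Intersection: {z_i, z_q, z_r} — 3.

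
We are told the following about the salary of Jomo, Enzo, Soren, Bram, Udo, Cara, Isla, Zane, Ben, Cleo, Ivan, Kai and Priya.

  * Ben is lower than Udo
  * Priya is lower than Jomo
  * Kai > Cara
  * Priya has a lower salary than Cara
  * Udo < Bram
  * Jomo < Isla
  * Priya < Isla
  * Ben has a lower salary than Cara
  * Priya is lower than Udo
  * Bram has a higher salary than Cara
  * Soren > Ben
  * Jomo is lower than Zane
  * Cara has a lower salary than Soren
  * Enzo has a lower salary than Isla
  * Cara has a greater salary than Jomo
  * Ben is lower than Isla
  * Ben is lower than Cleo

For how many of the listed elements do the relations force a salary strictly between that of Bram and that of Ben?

Chaining upward from Ben reaches: Cleo, Cara, Udo, Kai, Isla, Soren.
Chaining downward from Bram reaches: Priya, Jomo, Cara, Udo.
Strictly between Ben and Bram are those in both lists: Cara, Udo — 2 elements.

2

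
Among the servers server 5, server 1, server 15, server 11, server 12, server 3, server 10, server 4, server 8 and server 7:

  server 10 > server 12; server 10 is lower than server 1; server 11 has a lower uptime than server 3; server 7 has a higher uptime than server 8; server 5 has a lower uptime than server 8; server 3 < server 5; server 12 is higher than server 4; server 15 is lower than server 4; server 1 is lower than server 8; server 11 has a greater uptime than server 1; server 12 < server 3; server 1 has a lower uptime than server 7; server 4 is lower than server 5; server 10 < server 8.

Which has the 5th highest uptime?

server 11

The consecutive relations fix a unique order: server 15 < server 4 < server 12 < server 10 < server 1 < server 11 < server 3 < server 5 < server 8 < server 7.
The 5th largest is server 11.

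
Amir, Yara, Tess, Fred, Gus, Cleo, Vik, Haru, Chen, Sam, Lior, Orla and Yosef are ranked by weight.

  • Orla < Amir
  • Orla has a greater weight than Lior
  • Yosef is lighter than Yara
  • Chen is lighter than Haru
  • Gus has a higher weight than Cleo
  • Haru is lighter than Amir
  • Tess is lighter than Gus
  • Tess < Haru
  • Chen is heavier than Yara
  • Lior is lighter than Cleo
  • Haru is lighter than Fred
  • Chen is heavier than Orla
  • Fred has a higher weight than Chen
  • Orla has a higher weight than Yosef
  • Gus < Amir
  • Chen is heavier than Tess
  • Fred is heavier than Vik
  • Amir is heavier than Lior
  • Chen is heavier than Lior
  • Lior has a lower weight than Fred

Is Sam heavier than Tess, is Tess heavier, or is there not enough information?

Following every chain through Sam: nothing is chained to Sam.
Tess is not reached, and no chain runs the other way from Tess to Sam.
So the given relations leave the order of Sam and Tess undetermined.

undetermined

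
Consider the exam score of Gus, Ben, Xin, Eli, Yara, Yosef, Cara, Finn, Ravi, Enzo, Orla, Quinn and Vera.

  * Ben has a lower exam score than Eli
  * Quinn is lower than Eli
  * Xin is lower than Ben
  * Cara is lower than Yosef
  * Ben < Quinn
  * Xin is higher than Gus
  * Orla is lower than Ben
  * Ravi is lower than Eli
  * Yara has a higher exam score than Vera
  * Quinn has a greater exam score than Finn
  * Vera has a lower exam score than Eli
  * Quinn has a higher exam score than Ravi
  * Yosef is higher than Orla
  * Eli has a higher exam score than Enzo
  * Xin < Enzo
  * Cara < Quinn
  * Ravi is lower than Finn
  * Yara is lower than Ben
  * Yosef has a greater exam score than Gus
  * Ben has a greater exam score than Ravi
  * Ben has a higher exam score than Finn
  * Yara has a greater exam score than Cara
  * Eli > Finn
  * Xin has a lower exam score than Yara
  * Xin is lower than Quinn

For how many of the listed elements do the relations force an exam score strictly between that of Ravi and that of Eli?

Chaining upward from Ravi reaches: Finn, Ben, Quinn.
Chaining downward from Eli reaches: Gus, Orla, Vera, Finn, Cara, Xin, Yara, Ben, Quinn, Enzo.
Strictly between Ravi and Eli are those in both lists: Finn, Ben, Quinn — 3 elements.

3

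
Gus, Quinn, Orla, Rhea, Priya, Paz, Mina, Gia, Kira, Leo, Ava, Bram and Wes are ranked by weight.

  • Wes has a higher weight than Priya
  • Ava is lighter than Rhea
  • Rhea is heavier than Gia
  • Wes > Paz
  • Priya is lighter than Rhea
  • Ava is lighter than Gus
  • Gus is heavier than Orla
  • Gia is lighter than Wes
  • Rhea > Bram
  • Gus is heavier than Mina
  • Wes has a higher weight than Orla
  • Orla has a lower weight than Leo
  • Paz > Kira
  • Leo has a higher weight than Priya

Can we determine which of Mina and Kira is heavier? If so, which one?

Following every chain through Kira: above Kira we get Paz, Wes.
Mina is not reached, and no chain runs the other way from Mina to Kira.
So the given relations leave the order of Kira and Mina undetermined.

undetermined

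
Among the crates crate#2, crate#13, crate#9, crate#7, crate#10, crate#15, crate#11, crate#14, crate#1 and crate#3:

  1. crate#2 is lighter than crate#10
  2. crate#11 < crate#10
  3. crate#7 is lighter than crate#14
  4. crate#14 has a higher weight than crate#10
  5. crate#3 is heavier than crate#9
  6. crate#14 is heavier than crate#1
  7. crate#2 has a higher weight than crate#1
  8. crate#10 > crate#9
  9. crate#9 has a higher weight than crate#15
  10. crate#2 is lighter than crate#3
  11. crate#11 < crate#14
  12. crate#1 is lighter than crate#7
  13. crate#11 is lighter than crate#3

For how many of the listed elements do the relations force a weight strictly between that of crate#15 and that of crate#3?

The relations place crate#15 below crate#3. An element lies strictly between them when it is forced above crate#15 and also forced below crate#3.
Above crate#15: {crate#9, crate#10, crate#14}. Below crate#3: {crate#9, crate#11, crate#1, crate#2}.
Intersection: {crate#9} — 1.

1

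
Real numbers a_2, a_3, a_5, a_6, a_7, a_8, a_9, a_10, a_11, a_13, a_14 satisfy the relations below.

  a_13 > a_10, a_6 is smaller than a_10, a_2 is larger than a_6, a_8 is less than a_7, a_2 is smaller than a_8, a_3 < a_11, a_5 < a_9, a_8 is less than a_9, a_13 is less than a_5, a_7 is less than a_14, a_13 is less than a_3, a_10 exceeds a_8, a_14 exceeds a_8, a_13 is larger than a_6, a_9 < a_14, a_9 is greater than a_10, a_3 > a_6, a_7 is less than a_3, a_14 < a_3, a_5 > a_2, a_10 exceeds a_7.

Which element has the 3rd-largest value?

a_14

Piecing the relations together gives one ordering: a_6 < a_2 < a_8 < a_7 < a_10 < a_13 < a_5 < a_9 < a_14 < a_3 < a_11.
The 3rd largest is a_14.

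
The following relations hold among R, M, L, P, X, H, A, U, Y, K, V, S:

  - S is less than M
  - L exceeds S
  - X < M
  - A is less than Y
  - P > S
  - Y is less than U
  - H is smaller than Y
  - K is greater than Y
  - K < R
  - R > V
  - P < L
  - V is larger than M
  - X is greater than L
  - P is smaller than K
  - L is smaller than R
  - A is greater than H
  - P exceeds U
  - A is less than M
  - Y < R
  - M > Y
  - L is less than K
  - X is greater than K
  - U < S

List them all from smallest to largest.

Each adjacent pair is fixed by a given relation: H < A; A < Y; Y < U; U < S; S < P; P < L; L < K; K < X; X < M; M < V; V < R. Chaining them end to end gives the full order.

H < A < Y < U < S < P < L < K < X < M < V < R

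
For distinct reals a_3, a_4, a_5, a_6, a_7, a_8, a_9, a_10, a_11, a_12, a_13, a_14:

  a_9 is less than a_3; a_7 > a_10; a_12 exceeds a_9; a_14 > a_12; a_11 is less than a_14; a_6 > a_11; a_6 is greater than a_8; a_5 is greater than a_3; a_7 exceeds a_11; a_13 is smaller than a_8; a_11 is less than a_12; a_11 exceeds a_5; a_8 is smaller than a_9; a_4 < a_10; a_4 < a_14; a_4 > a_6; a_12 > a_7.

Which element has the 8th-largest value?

a_5

Piecing the relations together gives one ordering: a_13 < a_8 < a_9 < a_3 < a_5 < a_11 < a_6 < a_4 < a_10 < a_7 < a_12 < a_14.
The 8th largest is a_5.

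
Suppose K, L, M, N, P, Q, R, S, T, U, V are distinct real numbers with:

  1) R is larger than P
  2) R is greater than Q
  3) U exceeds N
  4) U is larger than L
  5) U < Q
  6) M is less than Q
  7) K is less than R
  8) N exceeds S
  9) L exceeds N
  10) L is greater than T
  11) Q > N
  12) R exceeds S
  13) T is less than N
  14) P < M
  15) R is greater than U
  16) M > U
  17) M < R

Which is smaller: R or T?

T < N and N < L give T < L.
Then L < U extends the chain to U.
With U < M: T < N < L < U < M.
With M < Q: T < N < L < U < M < Q.
With Q < R: T < N < L < U < M < Q < R.
So T < R; T is the smaller of the two.

T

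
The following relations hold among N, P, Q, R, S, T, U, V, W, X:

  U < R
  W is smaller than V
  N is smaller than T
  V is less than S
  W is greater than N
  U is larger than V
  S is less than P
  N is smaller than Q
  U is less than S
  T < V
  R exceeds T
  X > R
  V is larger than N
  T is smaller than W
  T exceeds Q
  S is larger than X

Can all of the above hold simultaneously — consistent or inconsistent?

The single ordering N < Q < T < W < V < U < R < X < S < P satisfies every listed relation, so no contradiction arises.

consistent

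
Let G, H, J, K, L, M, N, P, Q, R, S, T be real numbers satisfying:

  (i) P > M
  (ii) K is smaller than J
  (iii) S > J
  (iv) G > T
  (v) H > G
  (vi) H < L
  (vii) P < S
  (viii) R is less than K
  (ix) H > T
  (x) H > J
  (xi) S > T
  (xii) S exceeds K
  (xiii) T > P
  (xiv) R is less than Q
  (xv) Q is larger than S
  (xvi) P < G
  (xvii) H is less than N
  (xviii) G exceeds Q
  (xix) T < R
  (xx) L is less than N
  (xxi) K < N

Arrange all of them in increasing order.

Nothing is placed below M, so it is least; from there M < P; P < T; T < R; R < K; K < J; J < S; S < Q; Q < G; G < H; H < L; L < N, each given directly.

M < P < T < R < K < J < S < Q < G < H < L < N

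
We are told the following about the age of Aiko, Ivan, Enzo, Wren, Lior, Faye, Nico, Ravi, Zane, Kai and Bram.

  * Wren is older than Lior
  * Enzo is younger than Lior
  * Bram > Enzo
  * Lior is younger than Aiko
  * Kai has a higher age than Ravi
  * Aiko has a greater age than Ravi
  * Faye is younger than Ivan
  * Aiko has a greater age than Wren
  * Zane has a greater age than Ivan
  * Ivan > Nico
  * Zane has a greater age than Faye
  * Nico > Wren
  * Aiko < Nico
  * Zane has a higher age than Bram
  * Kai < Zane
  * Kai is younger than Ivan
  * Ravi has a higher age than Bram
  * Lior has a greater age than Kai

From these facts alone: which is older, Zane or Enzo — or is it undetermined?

Zane

Enzo < Bram and Bram < Ravi give Enzo < Ravi.
Then Ravi < Kai extends the chain to Kai.
Then Kai < Lior extends the chain to Lior.
With Lior < Wren: Enzo < Bram < Ravi < Kai < Lior < Wren.
Then Wren < Aiko extends the chain to Aiko.
With Aiko < Nico: Enzo < Bram < Ravi < Kai < Lior < Wren < Aiko < Nico.
Then Nico < Ivan extends the chain to Ivan.
With Ivan < Zane: Enzo < Bram < Ravi < Kai < Lior < Wren < Aiko < Nico < Ivan < Zane.
So Zane is older.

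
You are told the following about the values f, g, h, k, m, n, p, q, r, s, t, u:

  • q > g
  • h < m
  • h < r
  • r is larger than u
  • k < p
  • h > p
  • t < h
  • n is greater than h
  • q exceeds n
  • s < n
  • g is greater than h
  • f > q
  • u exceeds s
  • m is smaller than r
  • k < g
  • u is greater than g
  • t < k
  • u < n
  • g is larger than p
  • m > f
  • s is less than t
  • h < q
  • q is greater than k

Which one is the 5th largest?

The consecutive relations fix a unique order: s < t < k < p < h < g < u < n < q < f < m < r.
The 5th largest is n.

n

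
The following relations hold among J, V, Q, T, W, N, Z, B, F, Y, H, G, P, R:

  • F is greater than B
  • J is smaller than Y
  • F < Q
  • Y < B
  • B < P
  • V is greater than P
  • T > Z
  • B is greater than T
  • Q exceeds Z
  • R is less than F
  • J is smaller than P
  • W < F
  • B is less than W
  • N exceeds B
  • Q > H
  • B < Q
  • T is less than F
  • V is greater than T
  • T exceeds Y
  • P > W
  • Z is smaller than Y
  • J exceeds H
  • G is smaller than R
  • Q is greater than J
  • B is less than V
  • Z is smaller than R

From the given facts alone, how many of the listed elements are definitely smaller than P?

7

Directly below P: J, B, W.
One step further: H, Y, T (6 so far).
One step further: Z (7 so far).
Nothing else is reachable below P; 7 in all.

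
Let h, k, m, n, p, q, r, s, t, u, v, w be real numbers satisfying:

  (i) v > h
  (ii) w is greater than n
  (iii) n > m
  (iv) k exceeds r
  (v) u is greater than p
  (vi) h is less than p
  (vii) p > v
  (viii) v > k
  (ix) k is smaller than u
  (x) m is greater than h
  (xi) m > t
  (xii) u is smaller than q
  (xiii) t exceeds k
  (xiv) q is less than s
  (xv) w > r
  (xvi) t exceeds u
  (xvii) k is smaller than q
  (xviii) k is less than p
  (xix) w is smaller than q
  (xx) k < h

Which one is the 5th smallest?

p

The consecutive relations fix a unique order: r < k < h < v < p < u < t < m < n < w < q < s.
The 5th smallest is p.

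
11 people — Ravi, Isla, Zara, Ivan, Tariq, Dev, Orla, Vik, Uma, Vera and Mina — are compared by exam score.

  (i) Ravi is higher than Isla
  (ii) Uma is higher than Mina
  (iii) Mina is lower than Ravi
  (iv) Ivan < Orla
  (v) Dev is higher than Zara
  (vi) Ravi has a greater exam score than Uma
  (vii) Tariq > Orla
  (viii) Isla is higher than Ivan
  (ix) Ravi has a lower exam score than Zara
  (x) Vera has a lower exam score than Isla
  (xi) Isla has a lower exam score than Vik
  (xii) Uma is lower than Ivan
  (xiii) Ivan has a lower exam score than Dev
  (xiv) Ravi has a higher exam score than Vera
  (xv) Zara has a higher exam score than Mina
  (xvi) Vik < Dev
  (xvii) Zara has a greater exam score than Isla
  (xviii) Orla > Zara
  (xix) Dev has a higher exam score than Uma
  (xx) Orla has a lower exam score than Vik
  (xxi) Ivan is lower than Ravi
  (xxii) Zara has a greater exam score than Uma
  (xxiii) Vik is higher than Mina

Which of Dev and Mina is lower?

Mina

The relevant relations are Mina < Uma; Uma < Ivan; Ivan < Isla; Isla < Ravi; Ravi < Zara; Zara < Orla; Orla < Vik; Vik < Dev.
Together: Mina < Uma < Ivan < Isla < Ravi < Zara < Orla < Vik < Dev.
So Mina < Dev; Mina is the lower of the two.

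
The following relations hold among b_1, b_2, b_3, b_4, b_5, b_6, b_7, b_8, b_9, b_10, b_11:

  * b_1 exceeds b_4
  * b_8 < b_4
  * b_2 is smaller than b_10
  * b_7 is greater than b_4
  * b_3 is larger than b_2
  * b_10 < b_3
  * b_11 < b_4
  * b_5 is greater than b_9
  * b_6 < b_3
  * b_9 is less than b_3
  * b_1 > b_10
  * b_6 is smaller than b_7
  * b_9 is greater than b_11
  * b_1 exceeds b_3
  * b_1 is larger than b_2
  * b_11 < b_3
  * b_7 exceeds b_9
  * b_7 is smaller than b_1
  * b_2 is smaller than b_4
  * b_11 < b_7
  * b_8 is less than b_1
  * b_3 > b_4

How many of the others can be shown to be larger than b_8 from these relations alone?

4

From b_8 the given relations immediately reach b_4, b_1.
From those, b_7, b_3 — 4 in total.
Nothing else is reachable above b_8; 4 in all.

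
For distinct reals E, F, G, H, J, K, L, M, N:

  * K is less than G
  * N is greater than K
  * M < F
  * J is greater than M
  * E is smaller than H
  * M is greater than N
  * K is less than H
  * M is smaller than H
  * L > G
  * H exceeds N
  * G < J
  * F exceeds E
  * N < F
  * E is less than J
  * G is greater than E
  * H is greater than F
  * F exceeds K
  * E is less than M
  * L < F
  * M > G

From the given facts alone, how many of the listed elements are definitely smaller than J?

The elements the relations force below J are E, K, N, G, M — no chain reaches any other.
That is 5.

5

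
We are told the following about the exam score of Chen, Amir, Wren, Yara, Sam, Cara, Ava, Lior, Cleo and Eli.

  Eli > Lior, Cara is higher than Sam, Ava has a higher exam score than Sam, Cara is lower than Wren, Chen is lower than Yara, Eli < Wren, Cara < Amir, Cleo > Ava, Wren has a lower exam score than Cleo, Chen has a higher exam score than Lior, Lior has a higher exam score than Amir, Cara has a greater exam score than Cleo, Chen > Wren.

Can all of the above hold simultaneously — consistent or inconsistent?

inconsistent

We have Wren < Cleo stated directly, yet also Cleo < Cara < Amir < Lior < Eli < Wren by chaining the others — so Cleo < Wren. Contradiction.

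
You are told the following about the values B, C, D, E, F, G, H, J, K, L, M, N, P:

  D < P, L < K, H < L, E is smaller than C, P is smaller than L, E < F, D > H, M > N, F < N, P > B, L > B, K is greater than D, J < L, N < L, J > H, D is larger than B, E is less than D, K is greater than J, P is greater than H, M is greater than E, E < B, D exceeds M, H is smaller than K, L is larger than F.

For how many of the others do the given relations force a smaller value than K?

The elements the relations force below K are E, H, J, F, N, M, B, D, P, L — no chain reaches any other.
That is 10.

10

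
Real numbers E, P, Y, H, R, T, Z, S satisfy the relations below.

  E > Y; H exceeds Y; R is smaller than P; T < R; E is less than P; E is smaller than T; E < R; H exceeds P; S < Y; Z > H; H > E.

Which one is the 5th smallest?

The consecutive relations fix a unique order: S < Y < E < T < R < P < H < Z.
The 5th smallest is R.

R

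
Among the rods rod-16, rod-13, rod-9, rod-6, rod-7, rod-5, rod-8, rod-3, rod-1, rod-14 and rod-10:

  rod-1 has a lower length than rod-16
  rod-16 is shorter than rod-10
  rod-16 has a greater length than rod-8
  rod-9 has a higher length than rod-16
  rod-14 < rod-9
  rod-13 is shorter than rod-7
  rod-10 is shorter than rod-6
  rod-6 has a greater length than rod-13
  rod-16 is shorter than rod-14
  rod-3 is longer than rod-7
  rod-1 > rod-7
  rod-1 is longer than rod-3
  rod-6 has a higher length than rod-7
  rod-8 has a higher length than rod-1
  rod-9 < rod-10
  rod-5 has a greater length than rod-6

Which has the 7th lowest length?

rod-14

Piecing the relations together gives one ordering: rod-13 < rod-7 < rod-3 < rod-1 < rod-8 < rod-16 < rod-14 < rod-9 < rod-10 < rod-6 < rod-5.
The 7th smallest is rod-14.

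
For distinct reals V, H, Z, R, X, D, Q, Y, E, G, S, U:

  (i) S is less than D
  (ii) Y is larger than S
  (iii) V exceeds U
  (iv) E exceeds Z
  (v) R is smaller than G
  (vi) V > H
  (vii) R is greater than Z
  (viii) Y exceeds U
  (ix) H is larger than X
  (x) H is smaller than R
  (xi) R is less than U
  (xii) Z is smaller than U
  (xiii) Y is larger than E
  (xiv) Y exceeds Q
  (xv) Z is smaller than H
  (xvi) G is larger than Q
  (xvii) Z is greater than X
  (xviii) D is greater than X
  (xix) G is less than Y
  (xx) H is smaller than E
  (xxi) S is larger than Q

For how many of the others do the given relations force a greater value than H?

6

The elements the relations force above H are E, R, G, U, Y, V — no chain reaches any other.
That is 6.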